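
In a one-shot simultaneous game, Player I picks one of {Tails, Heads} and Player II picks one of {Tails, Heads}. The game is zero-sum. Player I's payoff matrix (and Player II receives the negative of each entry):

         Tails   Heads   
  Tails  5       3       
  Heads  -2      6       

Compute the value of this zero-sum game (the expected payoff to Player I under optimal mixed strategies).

v = 18/5

Set Player I's expected payoff from Tails equal to that from Heads:
  Player I's expected payoff from Tails: q·5 + (1−q)·3 = 2q + 3
  Player I's expected payoff from Heads: q·(-2) + (1−q)·6 = -8q + 6
  2q + 3 = -8q + 6  ⇒  10q = 3  ⇒  q = 3/10.
The value is Player I's expected payoff against this mix (using Tails): (3/10)·5 + (7/10)·3 = 18/5.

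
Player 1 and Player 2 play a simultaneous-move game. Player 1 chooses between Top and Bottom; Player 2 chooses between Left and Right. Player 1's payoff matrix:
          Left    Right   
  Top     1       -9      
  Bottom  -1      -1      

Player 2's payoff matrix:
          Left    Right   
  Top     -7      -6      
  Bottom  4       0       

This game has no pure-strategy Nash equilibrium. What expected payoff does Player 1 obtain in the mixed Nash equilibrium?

Set Player 1's expected payoff from Top equal to that from Bottom:
  Player 1's payoff from Top: q·1 + (1−q)·(-9) = 10q - 9
  Player 1's payoff from Bottom: q·(-1) + (1−q)·(-1) = -1
  10q - 9 = -1  ⇒  10q = 8  ⇒  q = 4/5.
At equilibrium Player 1 is indifferent across rows, so Player 1's payoff equals the payoff from Top: (4/5)·1 + (1/5)·(-9) = -1.

-1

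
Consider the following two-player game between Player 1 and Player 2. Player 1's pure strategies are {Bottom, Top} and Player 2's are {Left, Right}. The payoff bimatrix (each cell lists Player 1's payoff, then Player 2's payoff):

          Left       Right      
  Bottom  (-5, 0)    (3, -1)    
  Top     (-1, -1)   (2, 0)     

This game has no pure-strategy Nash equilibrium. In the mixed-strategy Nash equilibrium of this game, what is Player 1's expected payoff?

Player 1's indifference between Bottom and Top determines Player 2's mixing probability q:
  Player 1's payoff from Bottom: q·(-5) + (1−q)·3 = -8q + 3
  Player 1's payoff from Top: q·(-1) + (1−q)·2 = -3q + 2
  -8q + 3 = -3q + 2  ⇒  -5q = -1  ⇒  q = 1/5.
At equilibrium Player 1 is indifferent across rows, so Player 1's payoff equals the payoff from Bottom: (1/5)·(-5) + (4/5)·3 = 7/5.

7/5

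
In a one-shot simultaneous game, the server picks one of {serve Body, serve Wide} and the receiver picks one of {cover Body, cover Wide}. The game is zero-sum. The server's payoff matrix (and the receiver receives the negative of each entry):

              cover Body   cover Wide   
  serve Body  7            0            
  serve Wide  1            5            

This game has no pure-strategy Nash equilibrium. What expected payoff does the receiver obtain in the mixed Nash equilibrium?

The server's mix must leave the receiver indifferent between cover Body and cover Wide.
  the receiver's payoff to cover Body: p·(-7) + (1−p)·(-1) = -6p - 1
  the receiver's payoff to cover Wide: p·0 + (1−p)·(-5) = 5p - 5
  -6p - 1 = 5p - 5  ⇒  -11p = -4  ⇒  p = 4/11.
At equilibrium the receiver is indifferent across columns, so the receiver's payoff equals the payoff from cover Body: (4/11)·(-7) + (7/11)·(-1) = -35/11.

-35/11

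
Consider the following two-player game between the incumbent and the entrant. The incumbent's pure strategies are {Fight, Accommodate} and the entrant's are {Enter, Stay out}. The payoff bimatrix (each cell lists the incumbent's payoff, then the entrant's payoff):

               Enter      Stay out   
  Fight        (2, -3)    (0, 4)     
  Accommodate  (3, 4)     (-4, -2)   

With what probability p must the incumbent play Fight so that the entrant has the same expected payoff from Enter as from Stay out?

The entrant's indifference between Enter and Stay out determines the incumbent's mixing probability p:
  the entrant's expected payoff from Enter: p·(-3) + (1−p)·4 = -7p + 4
  the entrant's expected payoff from Stay out: p·4 + (1−p)·(-2) = 6p - 2
  -7p + 4 = 6p - 2  ⇒  -13p = -6  ⇒  p = 6/13.

p = 6/13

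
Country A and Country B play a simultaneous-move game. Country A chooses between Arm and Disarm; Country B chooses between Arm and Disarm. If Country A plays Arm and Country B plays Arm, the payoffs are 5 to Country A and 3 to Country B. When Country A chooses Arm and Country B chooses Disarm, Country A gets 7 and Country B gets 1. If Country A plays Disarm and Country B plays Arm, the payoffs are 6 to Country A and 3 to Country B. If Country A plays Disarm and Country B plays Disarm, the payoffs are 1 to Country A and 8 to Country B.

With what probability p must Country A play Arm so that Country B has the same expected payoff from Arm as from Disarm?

p = 5/7

Country A's mix must leave Country B indifferent between Arm and Disarm.
  Country B's payoff from Arm: p·3 + (1−p)·3 = 3
  Country B's payoff from Disarm: p·1 + (1−p)·8 = -7p + 8
  3 = -7p + 8  ⇒  7p = 5  ⇒  p = 5/7.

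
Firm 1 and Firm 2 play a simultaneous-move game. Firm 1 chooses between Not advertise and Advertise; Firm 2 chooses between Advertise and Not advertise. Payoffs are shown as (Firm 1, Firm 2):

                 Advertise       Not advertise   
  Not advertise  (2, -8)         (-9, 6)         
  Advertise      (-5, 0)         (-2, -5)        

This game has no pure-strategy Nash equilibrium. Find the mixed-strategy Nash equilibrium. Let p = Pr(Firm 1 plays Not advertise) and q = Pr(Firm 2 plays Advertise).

In a mixed equilibrium Firm 2 is indifferent between Advertise and Not advertise; this condition fixes p.
  Firm 2's payoff from Advertise: p·(-8) + (1−p)·0 = -8p
  Firm 2's payoff from Not advertise: p·6 + (1−p)·(-5) = 11p - 5
  -8p = 11p - 5  ⇒  -19p = -5  ⇒  p = 5/19.
In a mixed equilibrium Firm 1 is indifferent between Not advertise and Advertise; this condition fixes q.
  Firm 1's payoff to Not advertise: q·2 + (1−q)·(-9) = 11q - 9
  Firm 1's payoff to Advertise: q·(-5) + (1−q)·(-2) = -3q - 2
  11q - 9 = -3q - 2  ⇒  14q = 7  ⇒  q = 1/2.

p = 5/19, q = 1/2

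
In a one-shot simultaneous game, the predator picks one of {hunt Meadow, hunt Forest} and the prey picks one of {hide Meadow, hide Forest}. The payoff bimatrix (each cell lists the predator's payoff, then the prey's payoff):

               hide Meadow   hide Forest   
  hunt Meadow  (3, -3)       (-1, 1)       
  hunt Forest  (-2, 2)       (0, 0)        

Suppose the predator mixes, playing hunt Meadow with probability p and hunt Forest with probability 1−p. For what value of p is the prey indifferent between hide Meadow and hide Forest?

p = 1/3

Set the prey's expected payoff from hide Meadow equal to that from hide Forest:
  the prey's payoff to hide Meadow: p·(-3) + (1−p)·2 = -5p + 2
  the prey's payoff to hide Forest: p·1 + (1−p)·0 = p
  -5p + 2 = p  ⇒  -6p = -2  ⇒  p = 1/3.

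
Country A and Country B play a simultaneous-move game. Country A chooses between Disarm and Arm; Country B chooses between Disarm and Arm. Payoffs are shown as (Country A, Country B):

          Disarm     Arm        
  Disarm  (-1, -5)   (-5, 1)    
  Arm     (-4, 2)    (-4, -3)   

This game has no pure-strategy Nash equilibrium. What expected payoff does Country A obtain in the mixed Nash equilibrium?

Set Country A's expected payoff from Disarm equal to that from Arm:
  Country A's payoff to Disarm: q·(-1) + (1−q)·(-5) = 4q - 5
  Country A's payoff to Arm: q·(-4) + (1−q)·(-4) = -4
  4q - 5 = -4  ⇒  4q = 1  ⇒  q = 1/4.
At equilibrium Country A is indifferent across rows, so Country A's payoff equals the payoff from Disarm: (1/4)·(-1) + (3/4)·(-5) = -4.

-4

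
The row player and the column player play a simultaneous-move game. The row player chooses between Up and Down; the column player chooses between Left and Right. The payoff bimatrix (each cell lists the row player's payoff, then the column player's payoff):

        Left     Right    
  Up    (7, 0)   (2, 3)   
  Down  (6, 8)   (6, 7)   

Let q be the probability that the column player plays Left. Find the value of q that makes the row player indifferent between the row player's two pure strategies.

The row player's indifference between Up and Down determines the column player's mixing probability q:
  the row player's payoff to Up: q·7 + (1−q)·2 = 5q + 2
  the row player's payoff to Down: q·6 + (1−q)·6 = 6
  5q + 2 = 6  ⇒  5q = 4  ⇒  q = 4/5.

q = 4/5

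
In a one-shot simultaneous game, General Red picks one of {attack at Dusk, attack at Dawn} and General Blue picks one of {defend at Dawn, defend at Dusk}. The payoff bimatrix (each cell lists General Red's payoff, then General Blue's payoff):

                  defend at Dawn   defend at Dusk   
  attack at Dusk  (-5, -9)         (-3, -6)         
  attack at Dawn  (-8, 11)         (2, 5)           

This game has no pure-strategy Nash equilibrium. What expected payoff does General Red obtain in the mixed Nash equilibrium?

-17/4

General Red's indifference between attack at Dusk and attack at Dawn determines General Blue's mixing probability q:
  General Red's expected payoff from attack at Dusk: q·(-5) + (1−q)·(-3) = -2q - 3
  General Red's expected payoff from attack at Dawn: q·(-8) + (1−q)·2 = -10q + 2
  -2q - 3 = -10q + 2  ⇒  8q = 5  ⇒  q = 5/8.
At equilibrium General Red is indifferent across rows, so General Red's payoff equals the payoff from attack at Dusk: (5/8)·(-5) + (3/8)·(-3) = -17/4.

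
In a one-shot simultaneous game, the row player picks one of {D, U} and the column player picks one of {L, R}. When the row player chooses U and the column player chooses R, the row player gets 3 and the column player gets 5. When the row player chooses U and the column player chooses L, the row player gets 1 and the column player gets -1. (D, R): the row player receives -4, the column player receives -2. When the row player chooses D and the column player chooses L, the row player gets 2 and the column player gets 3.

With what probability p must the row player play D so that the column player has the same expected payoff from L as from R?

In a mixed equilibrium the column player is indifferent between L and R; this condition fixes p.
  the column player's payoff from L: p·3 + (1−p)·(-1) = 4p - 1
  the column player's payoff from R: p·(-2) + (1−p)·5 = -7p + 5
  4p - 1 = -7p + 5  ⇒  11p = 6  ⇒  p = 6/11.

p = 6/11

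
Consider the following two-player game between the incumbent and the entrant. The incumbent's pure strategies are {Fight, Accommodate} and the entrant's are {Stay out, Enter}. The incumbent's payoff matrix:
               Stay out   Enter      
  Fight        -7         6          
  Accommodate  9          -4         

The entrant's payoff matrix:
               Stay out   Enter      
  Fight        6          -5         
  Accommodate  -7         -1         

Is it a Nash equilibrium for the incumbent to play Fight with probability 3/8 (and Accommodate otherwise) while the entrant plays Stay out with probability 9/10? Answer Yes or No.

Given the incumbent's mix p = 3/8, the entrant's payoff from Stay out is -17/8 but from Enter is -5/2. The entrant strictly prefers Stay out, so the entrant would not mix.
So the proposed profile is not a Nash equilibrium.

No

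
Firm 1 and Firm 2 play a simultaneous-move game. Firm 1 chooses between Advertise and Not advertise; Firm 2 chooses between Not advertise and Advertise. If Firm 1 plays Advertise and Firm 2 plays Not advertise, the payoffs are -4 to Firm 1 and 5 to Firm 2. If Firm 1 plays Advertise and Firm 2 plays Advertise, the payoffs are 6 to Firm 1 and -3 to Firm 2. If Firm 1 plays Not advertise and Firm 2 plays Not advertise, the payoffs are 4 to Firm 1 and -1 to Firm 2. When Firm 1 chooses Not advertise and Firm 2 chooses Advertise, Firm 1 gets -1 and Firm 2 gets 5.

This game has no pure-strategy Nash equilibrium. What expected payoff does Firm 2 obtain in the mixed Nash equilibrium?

11/7

Set Firm 2's expected payoff from Not advertise equal to that from Advertise:
  Firm 2's payoff from Not advertise: p·5 + (1−p)·(-1) = 6p - 1
  Firm 2's payoff from Advertise: p·(-3) + (1−p)·5 = -8p + 5
  6p - 1 = -8p + 5  ⇒  14p = 6  ⇒  p = 3/7.
At equilibrium Firm 2 is indifferent across columns, so Firm 2's payoff equals the payoff from Not advertise: (3/7)·5 + (4/7)·(-1) = 11/7.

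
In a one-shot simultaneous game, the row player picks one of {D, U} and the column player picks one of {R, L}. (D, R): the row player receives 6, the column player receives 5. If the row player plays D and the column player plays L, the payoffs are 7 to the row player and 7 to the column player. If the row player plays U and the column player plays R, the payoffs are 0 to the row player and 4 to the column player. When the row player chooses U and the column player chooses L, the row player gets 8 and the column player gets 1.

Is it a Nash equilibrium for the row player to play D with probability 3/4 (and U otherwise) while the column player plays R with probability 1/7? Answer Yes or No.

Given the row player's mix p = 3/4, the column player's payoff from R is 19/4 but from L is 11/2. The column player strictly prefers L, so the column player would not mix.
So the proposed profile is not a Nash equilibrium.

No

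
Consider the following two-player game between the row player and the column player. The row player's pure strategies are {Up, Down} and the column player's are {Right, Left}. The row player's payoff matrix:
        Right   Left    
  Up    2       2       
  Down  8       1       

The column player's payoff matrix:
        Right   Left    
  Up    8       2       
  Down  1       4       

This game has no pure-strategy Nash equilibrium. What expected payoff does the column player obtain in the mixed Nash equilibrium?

10/3

The column player's indifference between Right and Left determines the row player's mixing probability p:
  the column player's payoff from Right: p·8 + (1−p)·1 = 7p + 1
  the column player's payoff from Left: p·2 + (1−p)·4 = -2p + 4
  7p + 1 = -2p + 4  ⇒  9p = 3  ⇒  p = 1/3.
At equilibrium the column player is indifferent across columns, so the column player's payoff equals the payoff from Right: (1/3)·8 + (2/3)·1 = 10/3.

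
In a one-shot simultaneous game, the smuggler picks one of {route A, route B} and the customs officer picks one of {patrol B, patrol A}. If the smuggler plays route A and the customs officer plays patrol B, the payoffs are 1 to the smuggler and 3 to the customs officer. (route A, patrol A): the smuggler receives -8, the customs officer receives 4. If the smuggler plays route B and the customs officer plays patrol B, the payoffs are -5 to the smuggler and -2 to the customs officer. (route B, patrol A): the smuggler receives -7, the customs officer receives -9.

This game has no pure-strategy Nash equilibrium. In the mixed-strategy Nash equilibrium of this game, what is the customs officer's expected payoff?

19/8

The smuggler's mix must leave the customs officer indifferent between patrol B and patrol A.
  the customs officer's payoff to patrol B: p·3 + (1−p)·(-2) = 5p - 2
  the customs officer's payoff to patrol A: p·4 + (1−p)·(-9) = 13p - 9
  5p - 2 = 13p - 9  ⇒  -8p = -7  ⇒  p = 7/8.
At equilibrium the customs officer is indifferent across columns, so the customs officer's payoff equals the payoff from patrol B: (7/8)·3 + (1/8)·(-2) = 19/8.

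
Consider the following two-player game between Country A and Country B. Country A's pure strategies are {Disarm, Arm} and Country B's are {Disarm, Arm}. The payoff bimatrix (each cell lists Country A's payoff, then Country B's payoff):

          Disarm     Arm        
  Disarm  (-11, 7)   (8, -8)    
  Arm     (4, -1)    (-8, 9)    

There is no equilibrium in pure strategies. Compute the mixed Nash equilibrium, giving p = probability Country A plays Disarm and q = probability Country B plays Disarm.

p = 2/5, q = 16/31

Set Country B's expected payoff from Disarm equal to that from Arm:
  Country B's payoff from Disarm: p·7 + (1−p)·(-1) = 8p - 1
  Country B's payoff from Arm: p·(-8) + (1−p)·9 = -17p + 9
  8p - 1 = -17p + 9  ⇒  25p = 10  ⇒  p = 2/5.
Country B's mix must leave Country A indifferent between Disarm and Arm.
  Country A's payoff to Disarm: q·(-11) + (1−q)·8 = -19q + 8
  Country A's payoff to Arm: q·4 + (1−q)·(-8) = 12q - 8
  -19q + 8 = 12q - 8  ⇒  -31q = -16  ⇒  q = 16/31.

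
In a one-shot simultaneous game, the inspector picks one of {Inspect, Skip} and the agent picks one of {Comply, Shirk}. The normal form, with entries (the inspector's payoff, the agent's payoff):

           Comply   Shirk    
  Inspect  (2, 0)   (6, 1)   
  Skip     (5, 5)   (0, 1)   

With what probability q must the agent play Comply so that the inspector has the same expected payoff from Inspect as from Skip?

q = 2/3

The inspector's indifference between Inspect and Skip determines the agent's mixing probability q:
  the inspector's expected payoff from Inspect: q·2 + (1−q)·6 = -4q + 6
  the inspector's expected payoff from Skip: q·5 + (1−q)·0 = 5q
  -4q + 6 = 5q  ⇒  -9q = -6  ⇒  q = 2/3.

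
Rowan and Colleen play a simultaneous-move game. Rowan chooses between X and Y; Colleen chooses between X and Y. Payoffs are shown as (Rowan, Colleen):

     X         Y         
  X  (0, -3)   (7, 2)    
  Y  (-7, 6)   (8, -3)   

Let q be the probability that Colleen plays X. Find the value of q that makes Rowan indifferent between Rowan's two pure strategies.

Colleen's mix must leave Rowan indifferent between X and Y.
  Rowan's payoff from X: q·0 + (1−q)·7 = -7q + 7
  Rowan's payoff from Y: q·(-7) + (1−q)·8 = -15q + 8
  -7q + 7 = -15q + 8  ⇒  8q = 1  ⇒  q = 1/8.

q = 1/8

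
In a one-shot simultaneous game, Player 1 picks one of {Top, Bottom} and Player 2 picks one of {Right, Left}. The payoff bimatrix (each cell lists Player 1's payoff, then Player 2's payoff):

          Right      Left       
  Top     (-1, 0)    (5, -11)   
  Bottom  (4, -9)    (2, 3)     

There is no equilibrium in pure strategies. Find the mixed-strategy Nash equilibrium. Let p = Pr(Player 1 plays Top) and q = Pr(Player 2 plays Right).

Set Player 2's expected payoff from Right equal to that from Left:
  Player 2's payoff to Right: p·0 + (1−p)·(-9) = 9p - 9
  Player 2's payoff to Left: p·(-11) + (1−p)·3 = -14p + 3
  9p - 9 = -14p + 3  ⇒  23p = 12  ⇒  p = 12/23.
Set Player 1's expected payoff from Top equal to that from Bottom:
  Player 1's expected payoff from Top: q·(-1) + (1−q)·5 = -6q + 5
  Player 1's expected payoff from Bottom: q·4 + (1−q)·2 = 2q + 2
  -6q + 5 = 2q + 2  ⇒  -8q = -3  ⇒  q = 3/8.

p = 12/23, q = 3/8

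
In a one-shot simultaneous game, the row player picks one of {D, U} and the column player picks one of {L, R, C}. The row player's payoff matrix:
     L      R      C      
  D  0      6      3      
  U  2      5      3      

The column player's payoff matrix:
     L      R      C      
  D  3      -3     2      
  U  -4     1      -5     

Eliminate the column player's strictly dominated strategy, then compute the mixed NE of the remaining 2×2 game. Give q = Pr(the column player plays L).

q = 1/3

The column player's strategy C is strictly dominated by L: 3 > 2 and -4 > -5. Eliminate C.
The column player's mix must leave the row player indifferent between D and U.
  the row player's payoff to D: q·0 + (1−q)·6 = -6q + 6
  the row player's payoff to U: q·2 + (1−q)·5 = -3q + 5
  -6q + 6 = -3q + 5  ⇒  -3q = -1  ⇒  q = 1/3.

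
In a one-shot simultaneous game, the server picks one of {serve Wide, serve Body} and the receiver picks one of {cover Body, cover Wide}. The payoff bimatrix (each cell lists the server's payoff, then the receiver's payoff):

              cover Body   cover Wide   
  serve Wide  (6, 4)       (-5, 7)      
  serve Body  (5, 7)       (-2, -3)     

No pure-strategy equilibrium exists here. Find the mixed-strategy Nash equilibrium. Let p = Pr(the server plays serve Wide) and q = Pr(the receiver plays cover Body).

The receiver's indifference between cover Body and cover Wide determines the server's mixing probability p:
  the receiver's payoff from cover Body: p·4 + (1−p)·7 = -3p + 7
  the receiver's payoff from cover Wide: p·7 + (1−p)·(-3) = 10p - 3
  -3p + 7 = 10p - 3  ⇒  -13p = -10  ⇒  p = 10/13.
The server's indifference between serve Wide and serve Body determines the receiver's mixing probability q:
  the server's payoff to serve Wide: q·6 + (1−q)·(-5) = 11q - 5
  the server's payoff to serve Body: q·5 + (1−q)·(-2) = 7q - 2
  11q - 5 = 7q - 2  ⇒  4q = 3  ⇒  q = 3/4.

p = 10/13, q = 3/4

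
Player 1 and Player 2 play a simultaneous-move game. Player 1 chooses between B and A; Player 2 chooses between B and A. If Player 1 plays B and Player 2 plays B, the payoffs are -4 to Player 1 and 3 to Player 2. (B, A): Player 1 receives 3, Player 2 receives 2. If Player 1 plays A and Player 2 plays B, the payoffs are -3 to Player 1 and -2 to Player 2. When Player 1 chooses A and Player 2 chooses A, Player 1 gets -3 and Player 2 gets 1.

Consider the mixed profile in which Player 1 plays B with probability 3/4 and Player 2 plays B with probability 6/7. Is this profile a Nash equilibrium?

Yes

Check Player 2's indifference given Player 1's mix p = 3/4:
  payoff from B = 7/4; payoff from A = 7/4 — equal.
Check Player 1's indifference given Player 2's mix q = 6/7:
  payoff from B = -3; payoff from A = -3 — equal.
Both players are indifferent, so neither can profitably deviate.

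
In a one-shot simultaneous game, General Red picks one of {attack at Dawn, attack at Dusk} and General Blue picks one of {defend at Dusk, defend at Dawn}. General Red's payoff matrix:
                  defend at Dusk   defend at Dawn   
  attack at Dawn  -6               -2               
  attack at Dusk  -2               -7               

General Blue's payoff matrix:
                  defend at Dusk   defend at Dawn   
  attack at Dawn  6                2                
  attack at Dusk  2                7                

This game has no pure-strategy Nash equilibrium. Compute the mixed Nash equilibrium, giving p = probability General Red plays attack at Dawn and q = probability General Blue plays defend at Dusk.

p = 5/9, q = 5/9

Set General Blue's expected payoff from defend at Dusk equal to that from defend at Dawn:
  General Blue's payoff from defend at Dusk: p·6 + (1−p)·2 = 4p + 2
  General Blue's payoff from defend at Dawn: p·2 + (1−p)·7 = -5p + 7
  4p + 2 = -5p + 7  ⇒  9p = 5  ⇒  p = 5/9.
General Blue's mix must leave General Red indifferent between attack at Dawn and attack at Dusk.
  General Red's payoff to attack at Dawn: q·(-6) + (1−q)·(-2) = -4q - 2
  General Red's payoff to attack at Dusk: q·(-2) + (1−q)·(-7) = 5q - 7
  -4q - 2 = 5q - 7  ⇒  -9q = -5  ⇒  q = 5/9.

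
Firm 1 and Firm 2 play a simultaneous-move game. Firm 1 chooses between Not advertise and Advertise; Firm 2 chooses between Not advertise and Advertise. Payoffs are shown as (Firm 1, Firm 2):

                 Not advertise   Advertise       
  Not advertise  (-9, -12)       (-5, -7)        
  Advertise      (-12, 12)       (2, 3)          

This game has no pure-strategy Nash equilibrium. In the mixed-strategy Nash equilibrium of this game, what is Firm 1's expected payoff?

-39/5

Set Firm 1's expected payoff from Not advertise equal to that from Advertise:
  Firm 1's payoff to Not advertise: q·(-9) + (1−q)·(-5) = -4q - 5
  Firm 1's payoff to Advertise: q·(-12) + (1−q)·2 = -14q + 2
  -4q - 5 = -14q + 2  ⇒  10q = 7  ⇒  q = 7/10.
At equilibrium Firm 1 is indifferent across rows, so Firm 1's payoff equals the payoff from Not advertise: (7/10)·(-9) + (3/10)·(-5) = -39/5.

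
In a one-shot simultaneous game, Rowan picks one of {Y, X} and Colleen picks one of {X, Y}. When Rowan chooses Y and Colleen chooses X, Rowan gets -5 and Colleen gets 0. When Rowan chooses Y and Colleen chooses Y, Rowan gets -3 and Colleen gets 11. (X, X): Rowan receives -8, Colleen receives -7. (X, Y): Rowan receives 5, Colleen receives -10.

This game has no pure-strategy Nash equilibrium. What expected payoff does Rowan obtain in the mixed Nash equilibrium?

In a mixed equilibrium Rowan is indifferent between Y and X; this condition fixes q.
  Rowan's expected payoff from Y: q·(-5) + (1−q)·(-3) = -2q - 3
  Rowan's expected payoff from X: q·(-8) + (1−q)·5 = -13q + 5
  -2q - 3 = -13q + 5  ⇒  11q = 8  ⇒  q = 8/11.
At equilibrium Rowan is indifferent across rows, so Rowan's payoff equals the payoff from Y: (8/11)·(-5) + (3/11)·(-3) = -49/11.

-49/11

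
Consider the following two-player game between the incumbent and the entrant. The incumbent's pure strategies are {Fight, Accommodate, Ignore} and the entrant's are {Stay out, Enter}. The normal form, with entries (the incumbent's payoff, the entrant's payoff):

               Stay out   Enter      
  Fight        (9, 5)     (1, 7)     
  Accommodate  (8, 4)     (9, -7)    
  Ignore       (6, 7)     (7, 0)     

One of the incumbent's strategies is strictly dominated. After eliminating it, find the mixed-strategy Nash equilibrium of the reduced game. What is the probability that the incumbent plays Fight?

p = 11/13

The incumbent's strategy Ignore is strictly dominated by Accommodate: 8 > 6 and 9 > 7. Eliminate Ignore.
For the entrant to be willing to mix, the entrant must be indifferent between Stay out and Enter, which pins down the incumbent's mix.
  the entrant's payoff to Stay out: p·5 + (1−p)·4 = p + 4
  the entrant's payoff to Enter: p·7 + (1−p)·(-7) = 14p - 7
  p + 4 = 14p - 7  ⇒  -13p = -11  ⇒  p = 11/13.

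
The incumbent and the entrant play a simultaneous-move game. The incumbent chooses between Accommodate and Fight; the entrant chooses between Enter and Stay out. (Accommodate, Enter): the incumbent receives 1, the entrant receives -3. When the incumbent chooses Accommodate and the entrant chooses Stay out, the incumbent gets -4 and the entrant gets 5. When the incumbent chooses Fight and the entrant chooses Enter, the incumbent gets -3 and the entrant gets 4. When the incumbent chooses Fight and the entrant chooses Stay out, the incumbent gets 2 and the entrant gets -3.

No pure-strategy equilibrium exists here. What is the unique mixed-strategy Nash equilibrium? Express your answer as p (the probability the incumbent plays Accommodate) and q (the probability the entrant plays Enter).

p = 7/15, q = 3/5

For the entrant to be willing to mix, the entrant must be indifferent between Enter and Stay out, which pins down the incumbent's mix.
  the entrant's payoff from Enter: p·(-3) + (1−p)·4 = -7p + 4
  the entrant's payoff from Stay out: p·5 + (1−p)·(-3) = 8p - 3
  -7p + 4 = 8p - 3  ⇒  -15p = -7  ⇒  p = 7/15.
In a mixed equilibrium the incumbent is indifferent between Accommodate and Fight; this condition fixes q.
  the incumbent's expected payoff from Accommodate: q·1 + (1−q)·(-4) = 5q - 4
  the incumbent's expected payoff from Fight: q·(-3) + (1−q)·2 = -5q + 2
  5q - 4 = -5q + 2  ⇒  10q = 6  ⇒  q = 3/5.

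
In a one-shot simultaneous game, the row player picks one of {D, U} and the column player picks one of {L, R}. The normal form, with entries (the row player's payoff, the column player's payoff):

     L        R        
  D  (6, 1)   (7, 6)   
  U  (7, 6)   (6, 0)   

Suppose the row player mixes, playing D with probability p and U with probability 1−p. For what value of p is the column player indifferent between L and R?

The column player's indifference between L and R determines the row player's mixing probability p:
  the column player's payoff to L: p·1 + (1−p)·6 = -5p + 6
  the column player's payoff to R: p·6 + (1−p)·0 = 6p
  -5p + 6 = 6p  ⇒  -11p = -6  ⇒  p = 6/11.

p = 6/11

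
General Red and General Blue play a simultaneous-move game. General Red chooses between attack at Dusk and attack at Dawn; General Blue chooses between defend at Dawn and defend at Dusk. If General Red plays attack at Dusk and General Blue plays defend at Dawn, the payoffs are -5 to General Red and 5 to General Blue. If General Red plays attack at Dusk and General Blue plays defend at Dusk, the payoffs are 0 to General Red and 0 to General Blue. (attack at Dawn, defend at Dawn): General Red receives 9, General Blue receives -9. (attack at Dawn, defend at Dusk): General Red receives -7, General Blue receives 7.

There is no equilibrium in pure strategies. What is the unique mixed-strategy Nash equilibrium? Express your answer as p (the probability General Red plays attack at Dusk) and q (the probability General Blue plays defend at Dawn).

Set General Blue's expected payoff from defend at Dawn equal to that from defend at Dusk:
  General Blue's payoff to defend at Dawn: p·5 + (1−p)·(-9) = 14p - 9
  General Blue's payoff to defend at Dusk: p·0 + (1−p)·7 = -7p + 7
  14p - 9 = -7p + 7  ⇒  21p = 16  ⇒  p = 16/21.
General Red's indifference between attack at Dusk and attack at Dawn determines General Blue's mixing probability q:
  General Red's payoff to attack at Dusk: q·(-5) + (1−q)·0 = -5q
  General Red's payoff to attack at Dawn: q·9 + (1−q)·(-7) = 16q - 7
  -5q = 16q - 7  ⇒  -21q = -7  ⇒  q = 1/3.

p = 16/21, q = 1/3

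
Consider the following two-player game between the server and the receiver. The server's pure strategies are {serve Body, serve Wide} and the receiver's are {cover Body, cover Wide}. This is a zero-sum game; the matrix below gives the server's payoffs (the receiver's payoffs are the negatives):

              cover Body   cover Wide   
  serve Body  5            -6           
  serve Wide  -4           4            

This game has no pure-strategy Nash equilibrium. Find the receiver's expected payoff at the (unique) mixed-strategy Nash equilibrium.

The server's mix must leave the receiver indifferent between cover Body and cover Wide.
  the receiver's payoff to cover Body: p·(-5) + (1−p)·4 = -9p + 4
  the receiver's payoff to cover Wide: p·6 + (1−p)·(-4) = 10p - 4
  -9p + 4 = 10p - 4  ⇒  -19p = -8  ⇒  p = 8/19.
At equilibrium the receiver is indifferent across columns, so the receiver's payoff equals the payoff from cover Body: (8/19)·(-5) + (11/19)·4 = 4/19.

4/19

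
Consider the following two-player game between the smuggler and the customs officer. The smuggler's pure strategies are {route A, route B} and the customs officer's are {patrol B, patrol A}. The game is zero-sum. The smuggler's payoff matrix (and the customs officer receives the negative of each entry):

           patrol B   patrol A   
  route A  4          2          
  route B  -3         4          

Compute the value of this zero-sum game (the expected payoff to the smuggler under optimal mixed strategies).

Set the smuggler's expected payoff from route A equal to that from route B:
  the smuggler's expected payoff from route A: q·4 + (1−q)·2 = 2q + 2
  the smuggler's expected payoff from route B: q·(-3) + (1−q)·4 = -7q + 4
  2q + 2 = -7q + 4  ⇒  9q = 2  ⇒  q = 2/9.
The value is the smuggler's expected payoff against this mix (using route A): (2/9)·4 + (7/9)·2 = 22/9.

v = 22/9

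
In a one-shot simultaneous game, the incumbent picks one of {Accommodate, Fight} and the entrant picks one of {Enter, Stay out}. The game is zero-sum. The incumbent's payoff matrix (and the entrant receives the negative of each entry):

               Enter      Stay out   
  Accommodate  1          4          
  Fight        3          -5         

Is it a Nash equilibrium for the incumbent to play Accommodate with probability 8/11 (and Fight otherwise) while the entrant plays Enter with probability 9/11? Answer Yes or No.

Yes

Check the entrant's indifference given the incumbent's mix p = 8/11:
  payoff from Enter = -17/11; payoff from Stay out = -17/11 — equal.
Check the incumbent's indifference given the entrant's mix q = 9/11:
  payoff from Accommodate = 17/11; payoff from Fight = 17/11 — equal.
Both players are indifferent, so neither can profitably deviate.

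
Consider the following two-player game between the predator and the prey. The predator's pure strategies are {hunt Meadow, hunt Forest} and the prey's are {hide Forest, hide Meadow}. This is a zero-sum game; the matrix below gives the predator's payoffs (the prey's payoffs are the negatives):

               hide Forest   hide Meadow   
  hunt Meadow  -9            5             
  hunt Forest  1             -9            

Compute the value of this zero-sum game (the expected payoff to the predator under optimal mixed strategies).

v = -19/6

For the predator to be willing to mix, the predator must be indifferent between hunt Meadow and hunt Forest, which pins down the prey's mix.
  the predator's expected payoff from hunt Meadow: q·(-9) + (1−q)·5 = -14q + 5
  the predator's expected payoff from hunt Forest: q·1 + (1−q)·(-9) = 10q - 9
  -14q + 5 = 10q - 9  ⇒  -24q = -14  ⇒  q = 7/12.
The value is the predator's expected payoff against this mix (using hunt Meadow): (7/12)·(-9) + (5/12)·5 = -19/6.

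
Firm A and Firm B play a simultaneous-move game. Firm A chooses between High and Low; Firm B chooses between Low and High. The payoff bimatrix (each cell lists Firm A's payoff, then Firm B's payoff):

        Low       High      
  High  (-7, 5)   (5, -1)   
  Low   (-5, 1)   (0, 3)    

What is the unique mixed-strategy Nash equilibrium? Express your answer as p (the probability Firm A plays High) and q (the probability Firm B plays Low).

p = 1/4, q = 5/7

Firm A's mix must leave Firm B indifferent between Low and High.
  Firm B's payoff from Low: p·5 + (1−p)·1 = 4p + 1
  Firm B's payoff from High: p·(-1) + (1−p)·3 = -4p + 3
  4p + 1 = -4p + 3  ⇒  8p = 2  ⇒  p = 1/4.
In a mixed equilibrium Firm A is indifferent between High and Low; this condition fixes q.
  Firm A's expected payoff from High: q·(-7) + (1−q)·5 = -12q + 5
  Firm A's expected payoff from Low: q·(-5) + (1−q)·0 = -5q
  -12q + 5 = -5q  ⇒  -7q = -5  ⇒  q = 5/7.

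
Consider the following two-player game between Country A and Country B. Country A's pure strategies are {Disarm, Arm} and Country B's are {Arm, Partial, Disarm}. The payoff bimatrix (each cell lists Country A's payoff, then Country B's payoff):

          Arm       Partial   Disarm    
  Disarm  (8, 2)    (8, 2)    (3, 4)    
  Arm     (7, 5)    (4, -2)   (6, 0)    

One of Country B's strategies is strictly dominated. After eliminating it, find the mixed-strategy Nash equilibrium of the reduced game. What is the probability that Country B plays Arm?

q = 3/4

Country B's strategy Partial is strictly dominated by Disarm: 4 > 2 and 0 > -2. Eliminate Partial.
Country B's mix must leave Country A indifferent between Disarm and Arm.
  Country A's expected payoff from Disarm: q·8 + (1−q)·3 = 5q + 3
  Country A's expected payoff from Arm: q·7 + (1−q)·6 = q + 6
  5q + 3 = q + 6  ⇒  4q = 3  ⇒  q = 3/4.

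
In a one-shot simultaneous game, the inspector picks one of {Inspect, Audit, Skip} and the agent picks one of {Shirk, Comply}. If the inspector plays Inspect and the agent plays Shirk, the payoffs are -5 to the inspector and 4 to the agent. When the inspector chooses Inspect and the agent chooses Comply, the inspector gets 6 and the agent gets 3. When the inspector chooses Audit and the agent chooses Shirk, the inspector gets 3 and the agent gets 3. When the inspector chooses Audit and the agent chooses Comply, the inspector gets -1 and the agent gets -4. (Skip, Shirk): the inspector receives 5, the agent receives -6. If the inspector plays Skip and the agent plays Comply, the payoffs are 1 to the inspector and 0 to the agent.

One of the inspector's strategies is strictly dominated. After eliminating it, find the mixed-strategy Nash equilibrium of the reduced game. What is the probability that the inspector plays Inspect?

p = 6/7

The inspector's strategy Audit is strictly dominated by Skip: 5 > 3 and 1 > -1. Eliminate Audit.
The agent's indifference between Shirk and Comply determines the inspector's mixing probability p:
  the agent's payoff from Shirk: p·4 + (1−p)·(-6) = 10p - 6
  the agent's payoff from Comply: p·3 + (1−p)·0 = 3p
  10p - 6 = 3p  ⇒  7p = 6  ⇒  p = 6/7.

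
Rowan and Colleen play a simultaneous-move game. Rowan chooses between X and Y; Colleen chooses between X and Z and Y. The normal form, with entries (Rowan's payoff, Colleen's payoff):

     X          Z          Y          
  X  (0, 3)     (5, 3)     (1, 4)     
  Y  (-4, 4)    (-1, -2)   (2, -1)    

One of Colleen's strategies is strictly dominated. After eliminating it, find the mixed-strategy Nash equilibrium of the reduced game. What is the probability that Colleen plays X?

q = 1/5

Colleen's strategy Z is strictly dominated by Y: 4 > 3 and -1 > -2. Eliminate Z.
In a mixed equilibrium Rowan is indifferent between X and Y; this condition fixes q.
  Rowan's payoff to X: q·0 + (1−q)·1 = -q + 1
  Rowan's payoff to Y: q·(-4) + (1−q)·2 = -6q + 2
  -q + 1 = -6q + 2  ⇒  5q = 1  ⇒  q = 1/5.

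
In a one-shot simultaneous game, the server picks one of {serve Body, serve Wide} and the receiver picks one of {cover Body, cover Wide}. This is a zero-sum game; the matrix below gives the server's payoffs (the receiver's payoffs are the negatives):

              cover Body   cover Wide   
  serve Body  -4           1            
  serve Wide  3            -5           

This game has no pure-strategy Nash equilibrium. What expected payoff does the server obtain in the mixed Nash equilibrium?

-17/13

The server's indifference between serve Body and serve Wide determines the receiver's mixing probability q:
  the server's payoff to serve Body: q·(-4) + (1−q)·1 = -5q + 1
  the server's payoff to serve Wide: q·3 + (1−q)·(-5) = 8q - 5
  -5q + 1 = 8q - 5  ⇒  -13q = -6  ⇒  q = 6/13.
At equilibrium the server is indifferent across rows, so the server's payoff equals the payoff from serve Body: (6/13)·(-4) + (7/13)·1 = -17/13.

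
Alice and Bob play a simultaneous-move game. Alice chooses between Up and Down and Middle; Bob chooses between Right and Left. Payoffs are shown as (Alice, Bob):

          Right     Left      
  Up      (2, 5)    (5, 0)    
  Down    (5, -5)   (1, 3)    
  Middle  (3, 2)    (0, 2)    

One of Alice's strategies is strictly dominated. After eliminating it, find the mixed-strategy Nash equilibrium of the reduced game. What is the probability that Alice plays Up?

p = 8/13

Alice's strategy Middle is strictly dominated by Down: 5 > 3 and 1 > 0. Eliminate Middle.
Set Bob's expected payoff from Right equal to that from Left:
  Bob's payoff from Right: p·5 + (1−p)·(-5) = 10p - 5
  Bob's payoff from Left: p·0 + (1−p)·3 = -3p + 3
  10p - 5 = -3p + 3  ⇒  13p = 8  ⇒  p = 8/13.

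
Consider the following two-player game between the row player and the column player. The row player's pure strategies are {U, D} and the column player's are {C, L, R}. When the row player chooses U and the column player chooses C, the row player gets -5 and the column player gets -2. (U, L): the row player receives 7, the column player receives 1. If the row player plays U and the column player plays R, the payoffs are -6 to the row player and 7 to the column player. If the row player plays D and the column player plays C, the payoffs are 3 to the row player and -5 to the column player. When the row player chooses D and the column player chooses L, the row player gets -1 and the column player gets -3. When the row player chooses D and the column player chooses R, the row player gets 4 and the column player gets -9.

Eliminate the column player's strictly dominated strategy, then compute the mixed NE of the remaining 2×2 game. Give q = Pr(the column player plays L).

q = 5/9

The column player's strategy C is strictly dominated by L: 1 > -2 and -3 > -5. Eliminate C.
Set the row player's expected payoff from U equal to that from D:
  the row player's payoff to U: q·7 + (1−q)·(-6) = 13q - 6
  the row player's payoff to D: q·(-1) + (1−q)·4 = -5q + 4
  13q - 6 = -5q + 4  ⇒  18q = 10  ⇒  q = 5/9.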